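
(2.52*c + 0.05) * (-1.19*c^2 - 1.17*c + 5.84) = -2.9988*c^3 - 3.0079*c^2 + 14.6583*c + 0.292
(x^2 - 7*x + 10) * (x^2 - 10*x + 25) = x^4 - 17*x^3 + 105*x^2 - 275*x + 250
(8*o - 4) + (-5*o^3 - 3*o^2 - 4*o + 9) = -5*o^3 - 3*o^2 + 4*o + 5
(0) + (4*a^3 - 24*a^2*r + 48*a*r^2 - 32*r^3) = 4*a^3 - 24*a^2*r + 48*a*r^2 - 32*r^3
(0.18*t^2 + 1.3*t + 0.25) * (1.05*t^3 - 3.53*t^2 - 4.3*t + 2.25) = 0.189*t^5 + 0.7296*t^4 - 5.1005*t^3 - 6.0675*t^2 + 1.85*t + 0.5625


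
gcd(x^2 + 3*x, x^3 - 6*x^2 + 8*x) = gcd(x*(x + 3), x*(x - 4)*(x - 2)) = x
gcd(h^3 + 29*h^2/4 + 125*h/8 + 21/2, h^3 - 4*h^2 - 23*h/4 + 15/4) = h + 3/2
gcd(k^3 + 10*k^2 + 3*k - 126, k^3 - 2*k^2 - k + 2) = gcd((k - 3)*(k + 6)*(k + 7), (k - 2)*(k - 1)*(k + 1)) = 1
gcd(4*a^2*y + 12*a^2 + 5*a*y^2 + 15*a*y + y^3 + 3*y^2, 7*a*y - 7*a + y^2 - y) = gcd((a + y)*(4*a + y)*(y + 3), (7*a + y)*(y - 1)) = 1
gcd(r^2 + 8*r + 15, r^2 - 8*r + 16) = 1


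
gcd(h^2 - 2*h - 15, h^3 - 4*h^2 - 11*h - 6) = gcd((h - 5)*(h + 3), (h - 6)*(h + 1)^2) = 1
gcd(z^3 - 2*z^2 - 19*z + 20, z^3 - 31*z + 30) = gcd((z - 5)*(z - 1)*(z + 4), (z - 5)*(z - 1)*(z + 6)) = z^2 - 6*z + 5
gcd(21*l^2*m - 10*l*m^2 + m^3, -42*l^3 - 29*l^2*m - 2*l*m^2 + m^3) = 7*l - m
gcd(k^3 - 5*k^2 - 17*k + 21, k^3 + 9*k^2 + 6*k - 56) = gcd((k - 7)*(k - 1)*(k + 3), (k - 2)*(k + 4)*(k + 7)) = 1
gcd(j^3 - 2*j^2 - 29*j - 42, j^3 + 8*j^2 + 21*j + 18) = j^2 + 5*j + 6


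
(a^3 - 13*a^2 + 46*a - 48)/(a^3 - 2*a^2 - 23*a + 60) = (a^2 - 10*a + 16)/(a^2 + a - 20)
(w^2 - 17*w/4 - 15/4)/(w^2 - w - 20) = (w + 3/4)/(w + 4)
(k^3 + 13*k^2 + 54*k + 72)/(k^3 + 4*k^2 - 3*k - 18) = (k^2 + 10*k + 24)/(k^2 + k - 6)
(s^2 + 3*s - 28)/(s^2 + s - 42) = (s - 4)/(s - 6)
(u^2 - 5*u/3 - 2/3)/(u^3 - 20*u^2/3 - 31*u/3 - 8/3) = (u - 2)/(u^2 - 7*u - 8)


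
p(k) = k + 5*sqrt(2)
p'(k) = 1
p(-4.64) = 2.43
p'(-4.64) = 1.00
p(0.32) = 7.39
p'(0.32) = 1.00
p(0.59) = 7.66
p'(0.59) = 1.00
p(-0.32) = 6.75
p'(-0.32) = 1.00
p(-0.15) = 6.92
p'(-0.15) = 1.00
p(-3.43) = 3.64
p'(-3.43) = 1.00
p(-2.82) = 4.25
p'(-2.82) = 1.00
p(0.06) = 7.13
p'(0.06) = 1.00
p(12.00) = 19.07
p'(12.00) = 1.00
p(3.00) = 10.07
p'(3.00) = 1.00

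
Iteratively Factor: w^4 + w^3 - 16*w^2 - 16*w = (w + 1)*(w^3 - 16*w) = (w - 4)*(w + 1)*(w^2 + 4*w) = w*(w - 4)*(w + 1)*(w + 4)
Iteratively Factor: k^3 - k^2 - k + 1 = (k - 1)*(k^2 - 1) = (k - 1)^2*(k + 1)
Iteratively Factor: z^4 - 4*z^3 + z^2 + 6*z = (z - 2)*(z^3 - 2*z^2 - 3*z) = (z - 3)*(z - 2)*(z^2 + z) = z*(z - 3)*(z - 2)*(z + 1)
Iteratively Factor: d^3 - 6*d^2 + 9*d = (d - 3)*(d^2 - 3*d) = d*(d - 3)*(d - 3)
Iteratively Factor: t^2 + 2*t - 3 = (t - 1)*(t + 3)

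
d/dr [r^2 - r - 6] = 2*r - 1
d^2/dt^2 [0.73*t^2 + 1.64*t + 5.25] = 1.46000000000000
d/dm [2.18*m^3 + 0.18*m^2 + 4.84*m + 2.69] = 6.54*m^2 + 0.36*m + 4.84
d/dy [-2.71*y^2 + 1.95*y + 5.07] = 1.95 - 5.42*y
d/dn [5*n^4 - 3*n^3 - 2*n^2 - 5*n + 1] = 20*n^3 - 9*n^2 - 4*n - 5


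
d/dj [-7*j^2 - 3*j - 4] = -14*j - 3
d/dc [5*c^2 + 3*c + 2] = 10*c + 3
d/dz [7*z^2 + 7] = 14*z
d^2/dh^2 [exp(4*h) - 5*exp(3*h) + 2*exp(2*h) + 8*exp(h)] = (16*exp(3*h) - 45*exp(2*h) + 8*exp(h) + 8)*exp(h)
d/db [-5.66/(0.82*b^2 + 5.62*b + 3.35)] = (9.2824*b + 31.8092)/(0.82*b^2 + 5.62*b + 3.35)^2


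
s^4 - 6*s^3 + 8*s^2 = s^2*(s - 4)*(s - 2)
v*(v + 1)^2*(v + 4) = v^4 + 6*v^3 + 9*v^2 + 4*v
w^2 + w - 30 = (w - 5)*(w + 6)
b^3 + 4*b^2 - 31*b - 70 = (b - 5)*(b + 2)*(b + 7)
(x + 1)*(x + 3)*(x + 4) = x^3 + 8*x^2 + 19*x + 12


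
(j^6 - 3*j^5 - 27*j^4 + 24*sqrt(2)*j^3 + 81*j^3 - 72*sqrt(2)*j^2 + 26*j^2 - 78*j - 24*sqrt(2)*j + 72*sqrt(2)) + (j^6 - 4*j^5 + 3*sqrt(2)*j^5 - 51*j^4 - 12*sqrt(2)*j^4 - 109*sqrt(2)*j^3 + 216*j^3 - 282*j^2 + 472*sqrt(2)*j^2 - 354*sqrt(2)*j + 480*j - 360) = 2*j^6 - 7*j^5 + 3*sqrt(2)*j^5 - 78*j^4 - 12*sqrt(2)*j^4 - 85*sqrt(2)*j^3 + 297*j^3 - 256*j^2 + 400*sqrt(2)*j^2 - 378*sqrt(2)*j + 402*j - 360 + 72*sqrt(2)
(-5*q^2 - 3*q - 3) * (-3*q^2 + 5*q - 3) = 15*q^4 - 16*q^3 + 9*q^2 - 6*q + 9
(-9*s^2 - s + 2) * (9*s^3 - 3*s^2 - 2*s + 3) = -81*s^5 + 18*s^4 + 39*s^3 - 31*s^2 - 7*s + 6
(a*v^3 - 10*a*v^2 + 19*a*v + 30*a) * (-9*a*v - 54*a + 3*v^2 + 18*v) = -9*a^2*v^4 + 36*a^2*v^3 + 369*a^2*v^2 - 1296*a^2*v - 1620*a^2 + 3*a*v^5 - 12*a*v^4 - 123*a*v^3 + 432*a*v^2 + 540*a*v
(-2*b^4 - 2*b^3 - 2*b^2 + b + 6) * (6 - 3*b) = 6*b^5 - 6*b^4 - 6*b^3 - 15*b^2 - 12*b + 36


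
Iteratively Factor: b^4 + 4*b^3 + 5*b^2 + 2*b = (b + 1)*(b^3 + 3*b^2 + 2*b) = (b + 1)*(b + 2)*(b^2 + b) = b*(b + 1)*(b + 2)*(b + 1)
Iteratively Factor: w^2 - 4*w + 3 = (w - 3)*(w - 1)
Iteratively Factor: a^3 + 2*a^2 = (a)*(a^2 + 2*a) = a^2*(a + 2)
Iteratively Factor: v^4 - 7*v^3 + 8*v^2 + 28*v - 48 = (v - 2)*(v^3 - 5*v^2 - 2*v + 24) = (v - 3)*(v - 2)*(v^2 - 2*v - 8) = (v - 4)*(v - 3)*(v - 2)*(v + 2)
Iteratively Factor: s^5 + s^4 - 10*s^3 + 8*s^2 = (s - 2)*(s^4 + 3*s^3 - 4*s^2) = (s - 2)*(s - 1)*(s^3 + 4*s^2) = s*(s - 2)*(s - 1)*(s^2 + 4*s) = s*(s - 2)*(s - 1)*(s + 4)*(s)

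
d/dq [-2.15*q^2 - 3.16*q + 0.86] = -4.3*q - 3.16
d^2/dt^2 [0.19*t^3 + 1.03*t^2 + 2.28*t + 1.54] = 1.14*t + 2.06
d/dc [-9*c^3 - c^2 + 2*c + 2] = -27*c^2 - 2*c + 2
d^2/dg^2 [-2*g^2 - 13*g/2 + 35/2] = -4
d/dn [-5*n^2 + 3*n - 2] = 3 - 10*n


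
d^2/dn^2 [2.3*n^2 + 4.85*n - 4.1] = 4.60000000000000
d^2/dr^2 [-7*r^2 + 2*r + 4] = -14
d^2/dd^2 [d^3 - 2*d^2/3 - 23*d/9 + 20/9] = 6*d - 4/3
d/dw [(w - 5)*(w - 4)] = 2*w - 9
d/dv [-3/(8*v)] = 3/(8*v^2)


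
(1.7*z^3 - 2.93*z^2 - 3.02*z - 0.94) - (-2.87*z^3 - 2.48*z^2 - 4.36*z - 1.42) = 4.57*z^3 - 0.45*z^2 + 1.34*z + 0.48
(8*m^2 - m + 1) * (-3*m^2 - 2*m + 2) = -24*m^4 - 13*m^3 + 15*m^2 - 4*m + 2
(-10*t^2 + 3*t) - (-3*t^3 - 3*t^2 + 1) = 3*t^3 - 7*t^2 + 3*t - 1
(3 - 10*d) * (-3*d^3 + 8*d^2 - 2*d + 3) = 30*d^4 - 89*d^3 + 44*d^2 - 36*d + 9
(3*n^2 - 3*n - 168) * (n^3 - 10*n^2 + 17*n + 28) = 3*n^5 - 33*n^4 - 87*n^3 + 1713*n^2 - 2940*n - 4704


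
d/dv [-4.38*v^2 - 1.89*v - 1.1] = -8.76*v - 1.89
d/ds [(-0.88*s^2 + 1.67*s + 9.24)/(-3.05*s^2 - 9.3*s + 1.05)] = (13.2775*s^2 + 54.516*s + 87.6855)/(9.3025*s^4 + 56.73*s^3 + 80.085*s^2 - 19.53*s + 1.1025)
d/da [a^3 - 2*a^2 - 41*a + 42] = 3*a^2 - 4*a - 41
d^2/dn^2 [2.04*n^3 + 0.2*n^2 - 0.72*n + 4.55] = 12.24*n + 0.4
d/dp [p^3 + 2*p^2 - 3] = p*(3*p + 4)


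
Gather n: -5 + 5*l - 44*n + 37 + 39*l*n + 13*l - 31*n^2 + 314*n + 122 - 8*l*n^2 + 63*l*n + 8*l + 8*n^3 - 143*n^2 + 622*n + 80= 26*l + 8*n^3 + n^2*(-8*l - 174) + n*(102*l + 892) + 234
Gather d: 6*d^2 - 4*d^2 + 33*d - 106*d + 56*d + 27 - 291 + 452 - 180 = 2*d^2 - 17*d + 8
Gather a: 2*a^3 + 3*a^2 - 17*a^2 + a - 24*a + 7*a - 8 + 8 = 2*a^3 - 14*a^2 - 16*a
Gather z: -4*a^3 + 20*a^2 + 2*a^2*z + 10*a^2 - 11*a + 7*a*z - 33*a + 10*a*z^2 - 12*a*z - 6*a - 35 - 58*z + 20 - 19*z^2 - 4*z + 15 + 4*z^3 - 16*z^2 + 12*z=-4*a^3 + 30*a^2 - 50*a + 4*z^3 + z^2*(10*a - 35) + z*(2*a^2 - 5*a - 50)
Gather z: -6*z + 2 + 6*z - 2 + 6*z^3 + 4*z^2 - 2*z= 6*z^3 + 4*z^2 - 2*z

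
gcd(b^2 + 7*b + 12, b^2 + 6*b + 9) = b + 3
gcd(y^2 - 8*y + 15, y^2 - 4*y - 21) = 1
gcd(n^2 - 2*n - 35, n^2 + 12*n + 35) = n + 5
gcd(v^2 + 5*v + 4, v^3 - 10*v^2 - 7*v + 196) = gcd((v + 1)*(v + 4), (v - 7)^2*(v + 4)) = v + 4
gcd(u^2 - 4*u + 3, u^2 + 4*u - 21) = u - 3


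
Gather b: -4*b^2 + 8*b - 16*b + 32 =-4*b^2 - 8*b + 32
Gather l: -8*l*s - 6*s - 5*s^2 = -8*l*s - 5*s^2 - 6*s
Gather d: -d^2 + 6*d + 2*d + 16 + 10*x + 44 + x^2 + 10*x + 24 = -d^2 + 8*d + x^2 + 20*x + 84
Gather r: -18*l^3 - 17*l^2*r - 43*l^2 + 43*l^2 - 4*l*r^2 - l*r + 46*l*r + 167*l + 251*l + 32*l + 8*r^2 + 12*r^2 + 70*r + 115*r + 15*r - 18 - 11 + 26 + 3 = -18*l^3 + 450*l + r^2*(20 - 4*l) + r*(-17*l^2 + 45*l + 200)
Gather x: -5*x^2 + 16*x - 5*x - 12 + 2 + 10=-5*x^2 + 11*x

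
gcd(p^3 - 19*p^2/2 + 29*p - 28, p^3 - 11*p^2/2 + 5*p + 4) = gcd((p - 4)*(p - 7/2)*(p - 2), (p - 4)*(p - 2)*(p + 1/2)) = p^2 - 6*p + 8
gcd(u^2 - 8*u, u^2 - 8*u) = u^2 - 8*u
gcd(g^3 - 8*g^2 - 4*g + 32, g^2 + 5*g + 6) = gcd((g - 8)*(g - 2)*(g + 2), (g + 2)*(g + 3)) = g + 2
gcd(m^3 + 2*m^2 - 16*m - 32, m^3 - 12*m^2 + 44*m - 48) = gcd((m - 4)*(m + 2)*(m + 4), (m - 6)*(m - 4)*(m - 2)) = m - 4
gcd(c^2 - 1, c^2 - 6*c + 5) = c - 1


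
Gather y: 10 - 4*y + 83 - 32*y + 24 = 117 - 36*y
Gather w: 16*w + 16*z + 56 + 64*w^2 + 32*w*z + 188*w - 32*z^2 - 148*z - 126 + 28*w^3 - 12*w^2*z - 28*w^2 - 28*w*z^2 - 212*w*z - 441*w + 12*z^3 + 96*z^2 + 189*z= 28*w^3 + w^2*(36 - 12*z) + w*(-28*z^2 - 180*z - 237) + 12*z^3 + 64*z^2 + 57*z - 70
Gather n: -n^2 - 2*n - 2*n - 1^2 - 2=-n^2 - 4*n - 3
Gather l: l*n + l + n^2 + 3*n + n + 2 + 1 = l*(n + 1) + n^2 + 4*n + 3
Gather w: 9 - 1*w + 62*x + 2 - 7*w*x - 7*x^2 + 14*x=w*(-7*x - 1) - 7*x^2 + 76*x + 11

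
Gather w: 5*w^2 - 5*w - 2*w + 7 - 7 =5*w^2 - 7*w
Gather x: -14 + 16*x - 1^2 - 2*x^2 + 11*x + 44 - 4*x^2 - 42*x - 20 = -6*x^2 - 15*x + 9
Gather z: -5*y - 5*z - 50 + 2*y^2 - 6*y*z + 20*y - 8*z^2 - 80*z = 2*y^2 + 15*y - 8*z^2 + z*(-6*y - 85) - 50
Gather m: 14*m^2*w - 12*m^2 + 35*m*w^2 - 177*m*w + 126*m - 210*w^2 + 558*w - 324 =m^2*(14*w - 12) + m*(35*w^2 - 177*w + 126) - 210*w^2 + 558*w - 324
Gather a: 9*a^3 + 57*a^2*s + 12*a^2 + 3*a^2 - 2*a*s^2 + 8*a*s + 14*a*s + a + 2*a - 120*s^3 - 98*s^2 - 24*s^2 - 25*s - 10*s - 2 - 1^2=9*a^3 + a^2*(57*s + 15) + a*(-2*s^2 + 22*s + 3) - 120*s^3 - 122*s^2 - 35*s - 3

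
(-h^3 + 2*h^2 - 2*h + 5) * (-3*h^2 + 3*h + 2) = 3*h^5 - 9*h^4 + 10*h^3 - 17*h^2 + 11*h + 10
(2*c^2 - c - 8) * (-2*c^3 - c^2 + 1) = -4*c^5 + 17*c^3 + 10*c^2 - c - 8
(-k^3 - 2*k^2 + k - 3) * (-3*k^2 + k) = 3*k^5 + 5*k^4 - 5*k^3 + 10*k^2 - 3*k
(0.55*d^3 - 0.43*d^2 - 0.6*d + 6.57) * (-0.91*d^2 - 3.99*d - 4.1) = -0.5005*d^5 - 1.8032*d^4 + 0.00670000000000015*d^3 - 1.8217*d^2 - 23.7543*d - 26.937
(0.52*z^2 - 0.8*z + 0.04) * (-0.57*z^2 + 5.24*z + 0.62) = -0.2964*z^4 + 3.1808*z^3 - 3.8924*z^2 - 0.2864*z + 0.0248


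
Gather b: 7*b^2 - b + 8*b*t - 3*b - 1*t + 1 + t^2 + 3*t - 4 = 7*b^2 + b*(8*t - 4) + t^2 + 2*t - 3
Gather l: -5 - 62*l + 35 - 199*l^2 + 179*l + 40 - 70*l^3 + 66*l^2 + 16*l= -70*l^3 - 133*l^2 + 133*l + 70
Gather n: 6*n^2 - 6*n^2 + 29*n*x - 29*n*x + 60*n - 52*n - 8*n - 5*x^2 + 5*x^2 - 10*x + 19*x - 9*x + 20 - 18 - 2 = 0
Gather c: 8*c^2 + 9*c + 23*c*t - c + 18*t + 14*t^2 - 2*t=8*c^2 + c*(23*t + 8) + 14*t^2 + 16*t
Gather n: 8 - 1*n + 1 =9 - n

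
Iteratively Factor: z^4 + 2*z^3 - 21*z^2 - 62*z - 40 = (z - 5)*(z^3 + 7*z^2 + 14*z + 8) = (z - 5)*(z + 2)*(z^2 + 5*z + 4) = (z - 5)*(z + 1)*(z + 2)*(z + 4)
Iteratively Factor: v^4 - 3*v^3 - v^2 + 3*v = (v + 1)*(v^3 - 4*v^2 + 3*v) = (v - 3)*(v + 1)*(v^2 - v) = v*(v - 3)*(v + 1)*(v - 1)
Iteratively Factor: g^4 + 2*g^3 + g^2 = (g)*(g^3 + 2*g^2 + g) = g^2*(g^2 + 2*g + 1) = g^2*(g + 1)*(g + 1)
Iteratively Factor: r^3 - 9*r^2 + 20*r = (r - 4)*(r^2 - 5*r) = (r - 5)*(r - 4)*(r)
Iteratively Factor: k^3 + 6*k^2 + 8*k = (k + 4)*(k^2 + 2*k) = (k + 2)*(k + 4)*(k)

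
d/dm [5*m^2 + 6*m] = 10*m + 6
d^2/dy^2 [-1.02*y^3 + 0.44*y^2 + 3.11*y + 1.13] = 0.88 - 6.12*y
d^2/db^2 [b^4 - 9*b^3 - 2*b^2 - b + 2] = 12*b^2 - 54*b - 4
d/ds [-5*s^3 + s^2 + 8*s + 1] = -15*s^2 + 2*s + 8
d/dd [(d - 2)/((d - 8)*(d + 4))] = (-d^2 + 4*d - 40)/(d^4 - 8*d^3 - 48*d^2 + 256*d + 1024)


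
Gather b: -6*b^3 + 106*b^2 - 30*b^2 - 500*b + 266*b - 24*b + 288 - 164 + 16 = -6*b^3 + 76*b^2 - 258*b + 140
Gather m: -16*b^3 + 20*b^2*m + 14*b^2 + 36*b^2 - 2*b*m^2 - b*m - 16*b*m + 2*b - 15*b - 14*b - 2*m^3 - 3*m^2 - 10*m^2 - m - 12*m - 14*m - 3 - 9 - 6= -16*b^3 + 50*b^2 - 27*b - 2*m^3 + m^2*(-2*b - 13) + m*(20*b^2 - 17*b - 27) - 18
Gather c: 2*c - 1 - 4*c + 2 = 1 - 2*c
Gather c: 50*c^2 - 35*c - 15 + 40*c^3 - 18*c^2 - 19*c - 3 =40*c^3 + 32*c^2 - 54*c - 18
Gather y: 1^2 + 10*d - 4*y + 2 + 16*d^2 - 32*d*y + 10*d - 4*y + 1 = 16*d^2 + 20*d + y*(-32*d - 8) + 4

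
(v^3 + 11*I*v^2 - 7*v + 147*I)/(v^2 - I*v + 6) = (v^2 + 14*I*v - 49)/(v + 2*I)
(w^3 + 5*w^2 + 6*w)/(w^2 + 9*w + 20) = w*(w^2 + 5*w + 6)/(w^2 + 9*w + 20)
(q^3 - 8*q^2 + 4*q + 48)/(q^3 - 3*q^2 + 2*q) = (q^3 - 8*q^2 + 4*q + 48)/(q*(q^2 - 3*q + 2))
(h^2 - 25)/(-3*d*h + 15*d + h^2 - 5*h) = (-h - 5)/(3*d - h)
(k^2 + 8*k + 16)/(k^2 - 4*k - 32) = (k + 4)/(k - 8)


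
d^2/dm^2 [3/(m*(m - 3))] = 6*(m^2 + m*(m - 3) + (m - 3)^2)/(m^3*(m - 3)^3)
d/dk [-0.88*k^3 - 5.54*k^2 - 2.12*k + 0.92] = -2.64*k^2 - 11.08*k - 2.12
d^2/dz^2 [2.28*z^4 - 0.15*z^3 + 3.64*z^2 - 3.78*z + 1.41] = 27.36*z^2 - 0.9*z + 7.28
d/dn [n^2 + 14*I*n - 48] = 2*n + 14*I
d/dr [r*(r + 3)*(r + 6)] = 3*r^2 + 18*r + 18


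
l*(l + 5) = l^2 + 5*l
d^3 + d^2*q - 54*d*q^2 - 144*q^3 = (d - 8*q)*(d + 3*q)*(d + 6*q)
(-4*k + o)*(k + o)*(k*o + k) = -4*k^3*o - 4*k^3 - 3*k^2*o^2 - 3*k^2*o + k*o^3 + k*o^2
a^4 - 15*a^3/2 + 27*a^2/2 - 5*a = a*(a - 5)*(a - 2)*(a - 1/2)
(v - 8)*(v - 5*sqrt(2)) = v^2 - 8*v - 5*sqrt(2)*v + 40*sqrt(2)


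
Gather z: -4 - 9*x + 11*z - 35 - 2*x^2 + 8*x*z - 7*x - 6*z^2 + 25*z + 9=-2*x^2 - 16*x - 6*z^2 + z*(8*x + 36) - 30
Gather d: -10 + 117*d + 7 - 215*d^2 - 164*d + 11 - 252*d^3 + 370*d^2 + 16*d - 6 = -252*d^3 + 155*d^2 - 31*d + 2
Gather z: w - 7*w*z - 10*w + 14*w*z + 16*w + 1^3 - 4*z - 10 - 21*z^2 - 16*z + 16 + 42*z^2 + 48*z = 7*w + 21*z^2 + z*(7*w + 28) + 7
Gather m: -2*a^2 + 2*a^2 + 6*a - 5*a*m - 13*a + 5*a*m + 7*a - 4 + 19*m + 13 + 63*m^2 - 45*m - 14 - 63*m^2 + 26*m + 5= 0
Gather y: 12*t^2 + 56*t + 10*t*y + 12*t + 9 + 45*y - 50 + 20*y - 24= 12*t^2 + 68*t + y*(10*t + 65) - 65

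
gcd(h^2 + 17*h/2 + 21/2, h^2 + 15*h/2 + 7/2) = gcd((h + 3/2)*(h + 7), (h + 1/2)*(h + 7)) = h + 7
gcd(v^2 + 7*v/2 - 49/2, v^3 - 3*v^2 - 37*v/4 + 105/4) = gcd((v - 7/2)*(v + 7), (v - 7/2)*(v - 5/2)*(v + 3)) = v - 7/2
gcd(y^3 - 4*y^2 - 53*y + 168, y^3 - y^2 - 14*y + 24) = y - 3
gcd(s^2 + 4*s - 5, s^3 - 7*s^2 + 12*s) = 1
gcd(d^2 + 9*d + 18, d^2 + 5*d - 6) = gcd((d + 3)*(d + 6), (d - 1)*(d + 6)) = d + 6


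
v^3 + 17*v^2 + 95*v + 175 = (v + 5)^2*(v + 7)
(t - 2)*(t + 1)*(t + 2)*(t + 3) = t^4 + 4*t^3 - t^2 - 16*t - 12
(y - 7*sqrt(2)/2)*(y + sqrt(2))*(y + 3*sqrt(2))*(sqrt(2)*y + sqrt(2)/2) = sqrt(2)*y^4 + sqrt(2)*y^3/2 + y^3 - 22*sqrt(2)*y^2 + y^2/2 - 42*y - 11*sqrt(2)*y - 21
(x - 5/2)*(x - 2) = x^2 - 9*x/2 + 5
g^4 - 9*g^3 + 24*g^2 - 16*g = g*(g - 4)^2*(g - 1)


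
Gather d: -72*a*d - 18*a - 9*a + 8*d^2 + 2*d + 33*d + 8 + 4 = -27*a + 8*d^2 + d*(35 - 72*a) + 12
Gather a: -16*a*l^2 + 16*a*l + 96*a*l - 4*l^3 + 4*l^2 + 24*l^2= a*(-16*l^2 + 112*l) - 4*l^3 + 28*l^2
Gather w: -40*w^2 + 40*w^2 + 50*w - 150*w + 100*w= 0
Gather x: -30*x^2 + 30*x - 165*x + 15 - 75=-30*x^2 - 135*x - 60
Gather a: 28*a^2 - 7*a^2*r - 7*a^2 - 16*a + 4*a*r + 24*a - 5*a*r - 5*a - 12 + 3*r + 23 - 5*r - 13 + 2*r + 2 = a^2*(21 - 7*r) + a*(3 - r)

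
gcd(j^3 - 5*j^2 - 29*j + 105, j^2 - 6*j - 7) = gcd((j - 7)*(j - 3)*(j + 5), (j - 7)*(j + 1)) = j - 7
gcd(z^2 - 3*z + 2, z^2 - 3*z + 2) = z^2 - 3*z + 2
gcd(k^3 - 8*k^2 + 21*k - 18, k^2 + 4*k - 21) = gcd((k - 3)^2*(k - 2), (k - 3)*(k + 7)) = k - 3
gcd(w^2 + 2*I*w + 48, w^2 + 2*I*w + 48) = w^2 + 2*I*w + 48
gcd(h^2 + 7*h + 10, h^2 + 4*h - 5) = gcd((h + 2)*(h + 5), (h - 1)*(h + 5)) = h + 5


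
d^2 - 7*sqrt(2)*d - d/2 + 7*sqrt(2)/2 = (d - 1/2)*(d - 7*sqrt(2))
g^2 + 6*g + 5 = (g + 1)*(g + 5)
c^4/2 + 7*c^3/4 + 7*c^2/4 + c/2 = c*(c/2 + 1/2)*(c + 1/2)*(c + 2)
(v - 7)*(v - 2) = v^2 - 9*v + 14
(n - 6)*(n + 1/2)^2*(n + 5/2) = n^4 - 5*n^3/2 - 73*n^2/4 - 127*n/8 - 15/4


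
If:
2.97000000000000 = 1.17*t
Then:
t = 2.54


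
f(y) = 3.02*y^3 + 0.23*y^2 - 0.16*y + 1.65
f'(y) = 9.06*y^2 + 0.46*y - 0.16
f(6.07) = 684.57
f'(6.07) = 336.45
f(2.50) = 49.88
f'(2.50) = 57.62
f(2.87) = 74.48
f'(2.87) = 75.79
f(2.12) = 31.12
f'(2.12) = 41.53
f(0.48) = 1.96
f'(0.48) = 2.15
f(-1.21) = -3.17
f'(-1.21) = 12.55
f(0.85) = 3.53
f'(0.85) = 6.78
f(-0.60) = 1.18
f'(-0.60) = 2.83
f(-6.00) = -641.43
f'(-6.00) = 323.24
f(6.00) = 661.29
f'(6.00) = 328.76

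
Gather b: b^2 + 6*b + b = b^2 + 7*b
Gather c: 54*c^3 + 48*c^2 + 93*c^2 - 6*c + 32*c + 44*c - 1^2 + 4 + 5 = 54*c^3 + 141*c^2 + 70*c + 8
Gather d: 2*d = 2*d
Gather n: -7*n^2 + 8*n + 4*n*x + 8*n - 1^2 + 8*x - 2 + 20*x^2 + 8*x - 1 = -7*n^2 + n*(4*x + 16) + 20*x^2 + 16*x - 4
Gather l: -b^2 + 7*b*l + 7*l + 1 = -b^2 + l*(7*b + 7) + 1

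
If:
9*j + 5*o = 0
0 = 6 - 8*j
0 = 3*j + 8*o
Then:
No Solution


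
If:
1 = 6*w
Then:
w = 1/6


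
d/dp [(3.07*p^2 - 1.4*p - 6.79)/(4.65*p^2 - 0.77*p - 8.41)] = (4.1461*p^2 + 11.5096*p + 6.5457)/(21.6225*p^4 - 7.161*p^3 - 77.6201*p^2 + 12.9514*p + 70.7281)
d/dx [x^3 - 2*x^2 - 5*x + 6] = 3*x^2 - 4*x - 5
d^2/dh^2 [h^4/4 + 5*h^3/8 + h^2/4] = 3*h^2 + 15*h/4 + 1/2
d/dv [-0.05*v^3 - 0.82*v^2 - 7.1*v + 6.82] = -0.15*v^2 - 1.64*v - 7.1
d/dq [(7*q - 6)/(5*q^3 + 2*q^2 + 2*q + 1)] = (-70*q^3 + 76*q^2 + 24*q + 19)/(25*q^6 + 20*q^5 + 24*q^4 + 18*q^3 + 8*q^2 + 4*q + 1)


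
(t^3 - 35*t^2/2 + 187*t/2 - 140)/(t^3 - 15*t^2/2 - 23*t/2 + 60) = (t - 7)/(t + 3)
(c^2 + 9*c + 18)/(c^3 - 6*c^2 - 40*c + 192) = (c + 3)/(c^2 - 12*c + 32)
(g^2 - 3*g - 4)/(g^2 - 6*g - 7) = (g - 4)/(g - 7)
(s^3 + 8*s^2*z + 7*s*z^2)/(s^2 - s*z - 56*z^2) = s*(-s - z)/(-s + 8*z)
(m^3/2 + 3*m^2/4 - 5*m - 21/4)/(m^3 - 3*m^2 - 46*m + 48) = (2*m^3 + 3*m^2 - 20*m - 21)/(4*(m^3 - 3*m^2 - 46*m + 48))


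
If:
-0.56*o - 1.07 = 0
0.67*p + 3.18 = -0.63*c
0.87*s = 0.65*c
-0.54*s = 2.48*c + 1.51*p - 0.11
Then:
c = 4.97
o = -1.91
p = -9.42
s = 3.71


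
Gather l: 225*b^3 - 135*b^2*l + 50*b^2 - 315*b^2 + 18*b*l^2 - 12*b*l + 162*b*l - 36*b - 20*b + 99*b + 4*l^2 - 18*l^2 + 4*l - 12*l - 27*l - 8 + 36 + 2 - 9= 225*b^3 - 265*b^2 + 43*b + l^2*(18*b - 14) + l*(-135*b^2 + 150*b - 35) + 21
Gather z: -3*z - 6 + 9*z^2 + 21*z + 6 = 9*z^2 + 18*z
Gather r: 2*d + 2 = 2*d + 2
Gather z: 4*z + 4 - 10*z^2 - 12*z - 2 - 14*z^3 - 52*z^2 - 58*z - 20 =-14*z^3 - 62*z^2 - 66*z - 18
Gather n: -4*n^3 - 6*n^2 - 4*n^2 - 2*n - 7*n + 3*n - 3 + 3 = -4*n^3 - 10*n^2 - 6*n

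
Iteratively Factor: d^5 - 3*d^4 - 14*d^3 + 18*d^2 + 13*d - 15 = (d - 1)*(d^4 - 2*d^3 - 16*d^2 + 2*d + 15) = (d - 5)*(d - 1)*(d^3 + 3*d^2 - d - 3) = (d - 5)*(d - 1)^2*(d^2 + 4*d + 3) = (d - 5)*(d - 1)^2*(d + 3)*(d + 1)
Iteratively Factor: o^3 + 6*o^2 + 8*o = (o + 4)*(o^2 + 2*o) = o*(o + 4)*(o + 2)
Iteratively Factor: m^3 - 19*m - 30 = (m + 2)*(m^2 - 2*m - 15) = (m + 2)*(m + 3)*(m - 5)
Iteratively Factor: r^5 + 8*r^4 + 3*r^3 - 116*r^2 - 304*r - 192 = (r - 4)*(r^4 + 12*r^3 + 51*r^2 + 88*r + 48) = (r - 4)*(r + 4)*(r^3 + 8*r^2 + 19*r + 12) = (r - 4)*(r + 4)^2*(r^2 + 4*r + 3) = (r - 4)*(r + 1)*(r + 4)^2*(r + 3)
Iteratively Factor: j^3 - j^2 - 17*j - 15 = (j - 5)*(j^2 + 4*j + 3) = (j - 5)*(j + 1)*(j + 3)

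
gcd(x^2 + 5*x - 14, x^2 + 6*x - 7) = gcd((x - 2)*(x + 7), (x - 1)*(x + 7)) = x + 7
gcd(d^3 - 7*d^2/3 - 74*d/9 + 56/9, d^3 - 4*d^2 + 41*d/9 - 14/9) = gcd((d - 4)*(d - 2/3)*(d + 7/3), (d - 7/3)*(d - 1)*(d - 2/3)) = d - 2/3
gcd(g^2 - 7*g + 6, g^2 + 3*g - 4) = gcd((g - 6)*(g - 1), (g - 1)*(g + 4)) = g - 1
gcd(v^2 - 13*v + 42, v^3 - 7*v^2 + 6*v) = v - 6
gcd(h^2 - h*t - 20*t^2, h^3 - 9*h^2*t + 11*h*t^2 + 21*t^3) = 1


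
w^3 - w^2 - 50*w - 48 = (w - 8)*(w + 1)*(w + 6)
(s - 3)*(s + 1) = s^2 - 2*s - 3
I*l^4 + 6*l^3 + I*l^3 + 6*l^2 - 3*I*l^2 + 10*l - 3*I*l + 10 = (l - 5*I)*(l - 2*I)*(l + I)*(I*l + I)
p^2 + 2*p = p*(p + 2)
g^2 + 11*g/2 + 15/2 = (g + 5/2)*(g + 3)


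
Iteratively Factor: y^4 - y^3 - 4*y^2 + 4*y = (y - 2)*(y^3 + y^2 - 2*y) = y*(y - 2)*(y^2 + y - 2) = y*(y - 2)*(y - 1)*(y + 2)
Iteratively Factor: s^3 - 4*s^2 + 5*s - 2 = (s - 1)*(s^2 - 3*s + 2) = (s - 1)^2*(s - 2)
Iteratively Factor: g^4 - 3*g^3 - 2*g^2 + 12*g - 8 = (g - 2)*(g^3 - g^2 - 4*g + 4) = (g - 2)*(g + 2)*(g^2 - 3*g + 2) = (g - 2)^2*(g + 2)*(g - 1)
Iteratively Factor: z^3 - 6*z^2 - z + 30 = (z - 3)*(z^2 - 3*z - 10) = (z - 5)*(z - 3)*(z + 2)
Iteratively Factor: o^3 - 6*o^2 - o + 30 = (o - 3)*(o^2 - 3*o - 10) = (o - 3)*(o + 2)*(o - 5)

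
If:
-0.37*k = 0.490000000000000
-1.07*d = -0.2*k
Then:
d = -0.25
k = -1.32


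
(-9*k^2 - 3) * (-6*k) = 54*k^3 + 18*k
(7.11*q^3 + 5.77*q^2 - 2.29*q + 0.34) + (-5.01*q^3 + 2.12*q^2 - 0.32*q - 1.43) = 2.1*q^3 + 7.89*q^2 - 2.61*q - 1.09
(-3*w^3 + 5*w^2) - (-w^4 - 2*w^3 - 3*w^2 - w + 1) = w^4 - w^3 + 8*w^2 + w - 1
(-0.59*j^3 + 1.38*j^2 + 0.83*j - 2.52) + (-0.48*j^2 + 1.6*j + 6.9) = -0.59*j^3 + 0.9*j^2 + 2.43*j + 4.38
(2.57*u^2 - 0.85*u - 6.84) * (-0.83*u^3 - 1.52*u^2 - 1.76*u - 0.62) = -2.1331*u^5 - 3.2009*u^4 + 2.446*u^3 + 10.2994*u^2 + 12.5654*u + 4.2408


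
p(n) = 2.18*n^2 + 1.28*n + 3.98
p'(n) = 4.36*n + 1.28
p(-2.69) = 16.31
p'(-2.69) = -10.45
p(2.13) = 16.60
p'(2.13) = 10.57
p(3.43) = 34.02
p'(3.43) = 16.23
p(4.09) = 45.68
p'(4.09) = 19.11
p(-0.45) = 3.85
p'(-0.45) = -0.68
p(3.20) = 30.40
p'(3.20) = 15.23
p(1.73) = 12.72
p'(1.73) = 8.82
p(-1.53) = 7.12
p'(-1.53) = -5.39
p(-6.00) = 74.78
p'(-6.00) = -24.88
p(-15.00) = 475.28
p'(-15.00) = -64.12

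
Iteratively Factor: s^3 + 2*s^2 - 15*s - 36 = (s + 3)*(s^2 - s - 12) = (s + 3)^2*(s - 4)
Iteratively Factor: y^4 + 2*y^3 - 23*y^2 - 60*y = (y - 5)*(y^3 + 7*y^2 + 12*y) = y*(y - 5)*(y^2 + 7*y + 12) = y*(y - 5)*(y + 4)*(y + 3)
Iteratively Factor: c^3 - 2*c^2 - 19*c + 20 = (c + 4)*(c^2 - 6*c + 5) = (c - 5)*(c + 4)*(c - 1)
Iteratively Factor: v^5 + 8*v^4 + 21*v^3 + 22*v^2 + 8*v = (v + 4)*(v^4 + 4*v^3 + 5*v^2 + 2*v) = (v + 1)*(v + 4)*(v^3 + 3*v^2 + 2*v) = (v + 1)*(v + 2)*(v + 4)*(v^2 + v) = (v + 1)^2*(v + 2)*(v + 4)*(v)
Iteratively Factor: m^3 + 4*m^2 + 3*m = (m + 1)*(m^2 + 3*m) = (m + 1)*(m + 3)*(m)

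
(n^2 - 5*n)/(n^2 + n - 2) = n*(n - 5)/(n^2 + n - 2)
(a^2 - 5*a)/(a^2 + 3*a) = (a - 5)/(a + 3)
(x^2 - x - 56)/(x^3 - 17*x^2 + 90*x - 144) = (x + 7)/(x^2 - 9*x + 18)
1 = 1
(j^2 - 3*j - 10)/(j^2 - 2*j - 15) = (j + 2)/(j + 3)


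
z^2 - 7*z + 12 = (z - 4)*(z - 3)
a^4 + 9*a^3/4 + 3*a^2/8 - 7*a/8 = a*(a - 1/2)*(a + 1)*(a + 7/4)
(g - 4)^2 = g^2 - 8*g + 16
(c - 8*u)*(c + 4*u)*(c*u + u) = c^3*u - 4*c^2*u^2 + c^2*u - 32*c*u^3 - 4*c*u^2 - 32*u^3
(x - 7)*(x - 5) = x^2 - 12*x + 35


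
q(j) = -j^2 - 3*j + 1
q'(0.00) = -3.00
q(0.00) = 1.00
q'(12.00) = -27.00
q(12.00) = -179.00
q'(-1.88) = 0.76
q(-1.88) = 3.11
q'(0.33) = -3.66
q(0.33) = -0.10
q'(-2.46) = 1.92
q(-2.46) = 2.33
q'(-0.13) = -2.74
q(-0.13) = 1.37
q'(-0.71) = -1.58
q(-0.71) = 2.63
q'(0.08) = -3.16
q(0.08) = 0.75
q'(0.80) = -4.60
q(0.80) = -2.04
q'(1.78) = -6.56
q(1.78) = -7.51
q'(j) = -2*j - 3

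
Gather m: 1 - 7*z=1 - 7*z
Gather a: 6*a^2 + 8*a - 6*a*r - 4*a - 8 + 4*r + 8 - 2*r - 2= 6*a^2 + a*(4 - 6*r) + 2*r - 2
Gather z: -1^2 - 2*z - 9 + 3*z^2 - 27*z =3*z^2 - 29*z - 10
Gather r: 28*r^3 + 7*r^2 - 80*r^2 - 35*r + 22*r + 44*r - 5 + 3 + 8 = 28*r^3 - 73*r^2 + 31*r + 6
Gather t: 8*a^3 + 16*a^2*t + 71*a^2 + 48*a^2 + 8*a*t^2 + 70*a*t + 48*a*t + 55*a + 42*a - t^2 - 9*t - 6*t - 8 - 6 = 8*a^3 + 119*a^2 + 97*a + t^2*(8*a - 1) + t*(16*a^2 + 118*a - 15) - 14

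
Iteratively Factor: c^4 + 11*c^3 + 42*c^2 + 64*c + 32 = (c + 2)*(c^3 + 9*c^2 + 24*c + 16) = (c + 1)*(c + 2)*(c^2 + 8*c + 16) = (c + 1)*(c + 2)*(c + 4)*(c + 4)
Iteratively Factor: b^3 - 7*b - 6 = (b + 1)*(b^2 - b - 6) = (b - 3)*(b + 1)*(b + 2)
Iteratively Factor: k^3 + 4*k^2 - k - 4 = (k + 4)*(k^2 - 1) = (k - 1)*(k + 4)*(k + 1)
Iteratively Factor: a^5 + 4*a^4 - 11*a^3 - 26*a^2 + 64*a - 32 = (a + 4)*(a^4 - 11*a^2 + 18*a - 8) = (a - 2)*(a + 4)*(a^3 + 2*a^2 - 7*a + 4) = (a - 2)*(a - 1)*(a + 4)*(a^2 + 3*a - 4) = (a - 2)*(a - 1)^2*(a + 4)*(a + 4)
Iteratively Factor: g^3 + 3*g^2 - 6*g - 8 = (g + 4)*(g^2 - g - 2) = (g + 1)*(g + 4)*(g - 2)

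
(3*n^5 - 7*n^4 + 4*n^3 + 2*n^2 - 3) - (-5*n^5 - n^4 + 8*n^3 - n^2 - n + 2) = 8*n^5 - 6*n^4 - 4*n^3 + 3*n^2 + n - 5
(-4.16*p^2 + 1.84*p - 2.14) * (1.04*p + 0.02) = -4.3264*p^3 + 1.8304*p^2 - 2.1888*p - 0.0428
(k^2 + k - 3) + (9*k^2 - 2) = 10*k^2 + k - 5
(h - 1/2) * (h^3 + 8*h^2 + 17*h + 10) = h^4 + 15*h^3/2 + 13*h^2 + 3*h/2 - 5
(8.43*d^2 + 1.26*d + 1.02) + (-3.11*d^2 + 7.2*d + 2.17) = 5.32*d^2 + 8.46*d + 3.19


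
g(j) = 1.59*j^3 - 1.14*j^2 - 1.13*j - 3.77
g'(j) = 4.77*j^2 - 2.28*j - 1.13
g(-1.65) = -12.15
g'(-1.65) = 15.62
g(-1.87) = -16.04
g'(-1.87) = 19.81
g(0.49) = -4.41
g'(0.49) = -1.10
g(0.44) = -4.35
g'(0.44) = -1.21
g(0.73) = -4.58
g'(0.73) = -0.25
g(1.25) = -3.86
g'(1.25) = 3.47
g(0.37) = -4.26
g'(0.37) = -1.32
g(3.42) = 42.63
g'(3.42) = 46.86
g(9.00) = 1052.83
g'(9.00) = 364.72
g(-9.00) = -1245.05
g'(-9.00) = 405.76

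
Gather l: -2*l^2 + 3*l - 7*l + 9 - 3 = -2*l^2 - 4*l + 6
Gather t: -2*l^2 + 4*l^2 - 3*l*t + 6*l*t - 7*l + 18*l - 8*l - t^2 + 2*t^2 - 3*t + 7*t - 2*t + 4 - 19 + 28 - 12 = 2*l^2 + 3*l + t^2 + t*(3*l + 2) + 1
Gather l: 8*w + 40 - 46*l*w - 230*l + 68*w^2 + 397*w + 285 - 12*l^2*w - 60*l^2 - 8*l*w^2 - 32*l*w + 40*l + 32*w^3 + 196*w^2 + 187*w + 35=l^2*(-12*w - 60) + l*(-8*w^2 - 78*w - 190) + 32*w^3 + 264*w^2 + 592*w + 360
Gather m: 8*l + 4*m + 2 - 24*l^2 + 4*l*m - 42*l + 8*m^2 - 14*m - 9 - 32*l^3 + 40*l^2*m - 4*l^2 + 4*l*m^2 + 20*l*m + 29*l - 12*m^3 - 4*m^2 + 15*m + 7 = -32*l^3 - 28*l^2 - 5*l - 12*m^3 + m^2*(4*l + 4) + m*(40*l^2 + 24*l + 5)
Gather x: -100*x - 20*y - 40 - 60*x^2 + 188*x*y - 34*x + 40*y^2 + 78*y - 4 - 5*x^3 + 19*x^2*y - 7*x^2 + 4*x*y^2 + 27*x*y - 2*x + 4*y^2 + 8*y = -5*x^3 + x^2*(19*y - 67) + x*(4*y^2 + 215*y - 136) + 44*y^2 + 66*y - 44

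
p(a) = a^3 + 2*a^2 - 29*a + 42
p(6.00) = 156.00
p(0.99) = 16.22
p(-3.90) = 126.20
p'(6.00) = 103.00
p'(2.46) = -1.01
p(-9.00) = -264.00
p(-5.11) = 108.98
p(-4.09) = 125.65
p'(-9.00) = 178.00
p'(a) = 3*a^2 + 4*a - 29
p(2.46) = -2.35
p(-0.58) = 59.30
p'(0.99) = -22.10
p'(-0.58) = -30.31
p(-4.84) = 115.83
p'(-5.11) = 28.90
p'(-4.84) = 21.92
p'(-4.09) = 4.82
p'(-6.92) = 86.98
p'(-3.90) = 1.03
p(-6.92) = 7.08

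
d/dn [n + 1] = 1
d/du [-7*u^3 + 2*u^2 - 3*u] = -21*u^2 + 4*u - 3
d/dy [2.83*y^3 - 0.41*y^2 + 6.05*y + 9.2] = 8.49*y^2 - 0.82*y + 6.05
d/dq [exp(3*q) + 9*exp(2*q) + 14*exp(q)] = (3*exp(2*q) + 18*exp(q) + 14)*exp(q)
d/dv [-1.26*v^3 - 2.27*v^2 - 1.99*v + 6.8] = -3.78*v^2 - 4.54*v - 1.99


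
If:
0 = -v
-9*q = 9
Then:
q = -1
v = 0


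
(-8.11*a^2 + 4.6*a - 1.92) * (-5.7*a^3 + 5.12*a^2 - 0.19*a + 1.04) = 46.227*a^5 - 67.7432*a^4 + 36.0369*a^3 - 19.1388*a^2 + 5.1488*a - 1.9968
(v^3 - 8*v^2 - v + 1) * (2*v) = 2*v^4 - 16*v^3 - 2*v^2 + 2*v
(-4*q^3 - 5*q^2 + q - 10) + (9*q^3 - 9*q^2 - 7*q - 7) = 5*q^3 - 14*q^2 - 6*q - 17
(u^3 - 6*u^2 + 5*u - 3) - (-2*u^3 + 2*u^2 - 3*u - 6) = 3*u^3 - 8*u^2 + 8*u + 3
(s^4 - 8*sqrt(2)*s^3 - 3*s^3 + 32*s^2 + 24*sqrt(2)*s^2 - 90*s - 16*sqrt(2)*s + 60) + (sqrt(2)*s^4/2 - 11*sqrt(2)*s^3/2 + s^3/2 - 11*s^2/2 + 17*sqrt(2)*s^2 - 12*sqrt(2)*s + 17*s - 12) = sqrt(2)*s^4/2 + s^4 - 27*sqrt(2)*s^3/2 - 5*s^3/2 + 53*s^2/2 + 41*sqrt(2)*s^2 - 73*s - 28*sqrt(2)*s + 48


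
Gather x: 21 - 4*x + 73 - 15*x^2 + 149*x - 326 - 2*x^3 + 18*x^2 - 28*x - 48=-2*x^3 + 3*x^2 + 117*x - 280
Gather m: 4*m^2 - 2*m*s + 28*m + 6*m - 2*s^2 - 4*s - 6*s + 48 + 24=4*m^2 + m*(34 - 2*s) - 2*s^2 - 10*s + 72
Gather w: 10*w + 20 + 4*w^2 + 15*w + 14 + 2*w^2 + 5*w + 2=6*w^2 + 30*w + 36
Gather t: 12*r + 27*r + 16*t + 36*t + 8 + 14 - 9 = 39*r + 52*t + 13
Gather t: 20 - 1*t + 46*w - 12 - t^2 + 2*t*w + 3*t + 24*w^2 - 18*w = -t^2 + t*(2*w + 2) + 24*w^2 + 28*w + 8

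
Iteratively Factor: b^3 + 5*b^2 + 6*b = (b + 3)*(b^2 + 2*b) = (b + 2)*(b + 3)*(b)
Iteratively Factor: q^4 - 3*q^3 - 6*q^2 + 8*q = (q - 1)*(q^3 - 2*q^2 - 8*q) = q*(q - 1)*(q^2 - 2*q - 8) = q*(q - 4)*(q - 1)*(q + 2)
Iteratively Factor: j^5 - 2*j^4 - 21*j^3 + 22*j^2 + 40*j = (j)*(j^4 - 2*j^3 - 21*j^2 + 22*j + 40) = j*(j + 4)*(j^3 - 6*j^2 + 3*j + 10) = j*(j + 1)*(j + 4)*(j^2 - 7*j + 10) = j*(j - 5)*(j + 1)*(j + 4)*(j - 2)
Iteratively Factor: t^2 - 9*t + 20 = (t - 5)*(t - 4)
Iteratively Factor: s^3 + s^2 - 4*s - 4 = (s - 2)*(s^2 + 3*s + 2) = (s - 2)*(s + 2)*(s + 1)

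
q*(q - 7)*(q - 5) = q^3 - 12*q^2 + 35*q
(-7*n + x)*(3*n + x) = -21*n^2 - 4*n*x + x^2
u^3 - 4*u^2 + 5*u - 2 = (u - 2)*(u - 1)^2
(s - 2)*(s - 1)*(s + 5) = s^3 + 2*s^2 - 13*s + 10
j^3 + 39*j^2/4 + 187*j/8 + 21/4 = (j + 1/4)*(j + 7/2)*(j + 6)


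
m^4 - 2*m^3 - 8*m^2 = m^2*(m - 4)*(m + 2)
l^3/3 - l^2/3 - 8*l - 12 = (l/3 + 1)*(l - 6)*(l + 2)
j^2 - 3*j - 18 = (j - 6)*(j + 3)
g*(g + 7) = g^2 + 7*g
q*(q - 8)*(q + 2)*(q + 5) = q^4 - q^3 - 46*q^2 - 80*q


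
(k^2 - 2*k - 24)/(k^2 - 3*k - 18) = (k + 4)/(k + 3)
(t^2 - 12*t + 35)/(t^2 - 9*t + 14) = (t - 5)/(t - 2)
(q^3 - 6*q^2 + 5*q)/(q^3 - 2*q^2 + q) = (q - 5)/(q - 1)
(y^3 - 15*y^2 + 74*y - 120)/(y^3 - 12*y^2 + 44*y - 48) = (y - 5)/(y - 2)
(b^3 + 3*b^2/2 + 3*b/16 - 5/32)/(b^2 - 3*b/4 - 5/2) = (b^2 + b/4 - 1/8)/(b - 2)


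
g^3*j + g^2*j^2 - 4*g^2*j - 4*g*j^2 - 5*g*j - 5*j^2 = (g - 5)*(g + j)*(g*j + j)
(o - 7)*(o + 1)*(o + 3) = o^3 - 3*o^2 - 25*o - 21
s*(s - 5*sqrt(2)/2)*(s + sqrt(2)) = s^3 - 3*sqrt(2)*s^2/2 - 5*s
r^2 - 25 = (r - 5)*(r + 5)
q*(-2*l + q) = -2*l*q + q^2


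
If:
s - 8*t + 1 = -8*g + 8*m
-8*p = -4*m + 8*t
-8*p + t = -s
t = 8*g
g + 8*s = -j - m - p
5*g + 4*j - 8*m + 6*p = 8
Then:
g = 171/26948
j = 114631/53896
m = 1265/26948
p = -1471/53896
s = -1813/6737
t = 342/6737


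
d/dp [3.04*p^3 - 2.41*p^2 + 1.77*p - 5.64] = 9.12*p^2 - 4.82*p + 1.77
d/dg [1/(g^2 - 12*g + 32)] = 2*(6 - g)/(g^2 - 12*g + 32)^2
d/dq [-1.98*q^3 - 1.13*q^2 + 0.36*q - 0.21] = -5.94*q^2 - 2.26*q + 0.36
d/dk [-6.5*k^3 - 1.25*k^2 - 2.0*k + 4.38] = -19.5*k^2 - 2.5*k - 2.0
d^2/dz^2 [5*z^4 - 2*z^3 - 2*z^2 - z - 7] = 60*z^2 - 12*z - 4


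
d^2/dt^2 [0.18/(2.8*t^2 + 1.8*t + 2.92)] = (-2.8224*t^2 - 1.8144*t + 0.18*(5.6*t + 1.8)*(11.2*t + 3.6) - 2.94336)/(2.8*t^2 + 1.8*t + 2.92)^3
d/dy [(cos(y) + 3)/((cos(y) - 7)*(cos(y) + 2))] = (-sin(y)^2 + 6*cos(y))*sin(y)/((cos(y) - 7)^2*(cos(y) + 2)^2)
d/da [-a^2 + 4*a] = 4 - 2*a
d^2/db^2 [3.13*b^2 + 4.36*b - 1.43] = 6.26000000000000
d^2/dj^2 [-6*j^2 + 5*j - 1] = -12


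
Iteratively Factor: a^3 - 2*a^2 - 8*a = (a - 4)*(a^2 + 2*a) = a*(a - 4)*(a + 2)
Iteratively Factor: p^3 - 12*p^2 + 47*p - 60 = (p - 4)*(p^2 - 8*p + 15) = (p - 4)*(p - 3)*(p - 5)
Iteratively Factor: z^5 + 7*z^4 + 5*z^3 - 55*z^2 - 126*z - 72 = (z + 2)*(z^4 + 5*z^3 - 5*z^2 - 45*z - 36) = (z - 3)*(z + 2)*(z^3 + 8*z^2 + 19*z + 12) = (z - 3)*(z + 2)*(z + 3)*(z^2 + 5*z + 4) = (z - 3)*(z + 2)*(z + 3)*(z + 4)*(z + 1)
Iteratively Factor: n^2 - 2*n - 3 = (n - 3)*(n + 1)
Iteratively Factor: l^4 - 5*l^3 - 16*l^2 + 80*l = (l)*(l^3 - 5*l^2 - 16*l + 80) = l*(l + 4)*(l^2 - 9*l + 20) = l*(l - 5)*(l + 4)*(l - 4)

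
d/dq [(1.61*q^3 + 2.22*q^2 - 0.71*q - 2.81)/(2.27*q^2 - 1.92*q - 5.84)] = (3.6547*q^4 - 6.1824*q^3 - 30.8579*q^2 - 13.1722*q - 1.2488)/(5.1529*q^4 - 8.7168*q^3 - 22.8272*q^2 + 22.4256*q + 34.1056)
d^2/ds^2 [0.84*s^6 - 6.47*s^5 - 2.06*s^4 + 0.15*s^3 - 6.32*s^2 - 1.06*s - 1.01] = 25.2*s^4 - 129.4*s^3 - 24.72*s^2 + 0.9*s - 12.64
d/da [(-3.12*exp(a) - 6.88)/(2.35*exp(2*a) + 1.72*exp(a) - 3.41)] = (7.332*exp(2*a) + 32.336*exp(a) + 22.4728)*exp(a)/(5.5225*exp(4*a) + 8.084*exp(3*a) - 13.0686*exp(2*a) - 11.7304*exp(a) + 11.6281)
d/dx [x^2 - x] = 2*x - 1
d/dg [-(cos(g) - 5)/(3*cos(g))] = 5*sin(g)/(3*cos(g)^2)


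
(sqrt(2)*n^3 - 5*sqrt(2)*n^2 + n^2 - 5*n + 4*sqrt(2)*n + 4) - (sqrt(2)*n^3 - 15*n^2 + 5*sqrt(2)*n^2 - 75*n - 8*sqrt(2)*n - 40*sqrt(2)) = -10*sqrt(2)*n^2 + 16*n^2 + 12*sqrt(2)*n + 70*n + 4 + 40*sqrt(2)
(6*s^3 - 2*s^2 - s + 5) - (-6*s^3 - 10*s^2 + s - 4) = 12*s^3 + 8*s^2 - 2*s + 9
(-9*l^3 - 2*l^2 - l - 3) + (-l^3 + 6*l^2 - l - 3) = -10*l^3 + 4*l^2 - 2*l - 6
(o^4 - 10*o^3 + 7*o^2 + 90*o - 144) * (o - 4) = o^5 - 14*o^4 + 47*o^3 + 62*o^2 - 504*o + 576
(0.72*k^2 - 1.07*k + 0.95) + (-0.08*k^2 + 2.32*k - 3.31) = 0.64*k^2 + 1.25*k - 2.36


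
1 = 1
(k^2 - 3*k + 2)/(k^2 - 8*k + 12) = (k - 1)/(k - 6)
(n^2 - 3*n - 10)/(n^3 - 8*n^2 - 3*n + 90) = (n + 2)/(n^2 - 3*n - 18)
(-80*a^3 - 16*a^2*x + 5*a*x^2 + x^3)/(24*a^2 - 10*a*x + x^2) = (20*a^2 + 9*a*x + x^2)/(-6*a + x)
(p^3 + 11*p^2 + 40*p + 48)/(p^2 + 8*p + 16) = p + 3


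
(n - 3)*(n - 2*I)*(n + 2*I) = n^3 - 3*n^2 + 4*n - 12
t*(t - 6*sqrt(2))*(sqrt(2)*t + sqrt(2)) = sqrt(2)*t^3 - 12*t^2 + sqrt(2)*t^2 - 12*t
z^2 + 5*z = z*(z + 5)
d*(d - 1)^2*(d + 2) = d^4 - 3*d^2 + 2*d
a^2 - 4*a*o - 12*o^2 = (a - 6*o)*(a + 2*o)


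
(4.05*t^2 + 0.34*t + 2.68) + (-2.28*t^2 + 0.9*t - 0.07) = 1.77*t^2 + 1.24*t + 2.61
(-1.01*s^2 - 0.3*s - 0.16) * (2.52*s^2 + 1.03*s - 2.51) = -2.5452*s^4 - 1.7963*s^3 + 1.8229*s^2 + 0.5882*s + 0.4016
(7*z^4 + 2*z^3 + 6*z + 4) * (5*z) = 35*z^5 + 10*z^4 + 30*z^2 + 20*z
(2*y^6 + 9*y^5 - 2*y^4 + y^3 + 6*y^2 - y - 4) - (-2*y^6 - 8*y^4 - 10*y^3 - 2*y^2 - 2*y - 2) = 4*y^6 + 9*y^5 + 6*y^4 + 11*y^3 + 8*y^2 + y - 2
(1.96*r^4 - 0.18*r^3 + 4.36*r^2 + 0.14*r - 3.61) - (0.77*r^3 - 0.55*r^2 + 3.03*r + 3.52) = 1.96*r^4 - 0.95*r^3 + 4.91*r^2 - 2.89*r - 7.13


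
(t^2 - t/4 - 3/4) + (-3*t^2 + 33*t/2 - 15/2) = -2*t^2 + 65*t/4 - 33/4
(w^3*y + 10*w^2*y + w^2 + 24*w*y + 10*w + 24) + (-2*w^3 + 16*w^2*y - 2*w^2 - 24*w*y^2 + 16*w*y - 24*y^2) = w^3*y - 2*w^3 + 26*w^2*y - w^2 - 24*w*y^2 + 40*w*y + 10*w - 24*y^2 + 24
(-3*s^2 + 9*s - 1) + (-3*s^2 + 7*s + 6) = -6*s^2 + 16*s + 5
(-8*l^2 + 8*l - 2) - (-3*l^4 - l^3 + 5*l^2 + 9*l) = 3*l^4 + l^3 - 13*l^2 - l - 2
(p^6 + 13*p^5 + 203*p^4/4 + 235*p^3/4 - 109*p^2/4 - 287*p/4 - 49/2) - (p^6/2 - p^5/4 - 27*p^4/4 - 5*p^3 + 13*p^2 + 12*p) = p^6/2 + 53*p^5/4 + 115*p^4/2 + 255*p^3/4 - 161*p^2/4 - 335*p/4 - 49/2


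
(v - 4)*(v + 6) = v^2 + 2*v - 24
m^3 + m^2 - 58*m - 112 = (m - 8)*(m + 2)*(m + 7)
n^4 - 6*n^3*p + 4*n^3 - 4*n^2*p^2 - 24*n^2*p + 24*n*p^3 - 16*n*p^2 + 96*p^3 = (n + 4)*(n - 6*p)*(n - 2*p)*(n + 2*p)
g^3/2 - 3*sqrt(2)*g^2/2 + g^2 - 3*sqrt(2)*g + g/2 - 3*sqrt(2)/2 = (g/2 + 1/2)*(g + 1)*(g - 3*sqrt(2))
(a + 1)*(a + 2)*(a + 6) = a^3 + 9*a^2 + 20*a + 12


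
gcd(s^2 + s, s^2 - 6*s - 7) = s + 1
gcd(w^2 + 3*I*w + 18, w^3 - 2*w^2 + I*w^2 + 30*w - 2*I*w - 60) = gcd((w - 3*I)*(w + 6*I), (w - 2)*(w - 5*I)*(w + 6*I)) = w + 6*I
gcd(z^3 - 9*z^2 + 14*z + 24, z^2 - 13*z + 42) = z - 6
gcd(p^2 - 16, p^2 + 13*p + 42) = 1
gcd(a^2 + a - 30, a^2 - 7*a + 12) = 1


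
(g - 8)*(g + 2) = g^2 - 6*g - 16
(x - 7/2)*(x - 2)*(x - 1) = x^3 - 13*x^2/2 + 25*x/2 - 7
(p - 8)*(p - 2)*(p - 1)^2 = p^4 - 12*p^3 + 37*p^2 - 42*p + 16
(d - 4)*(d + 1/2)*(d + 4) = d^3 + d^2/2 - 16*d - 8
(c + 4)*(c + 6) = c^2 + 10*c + 24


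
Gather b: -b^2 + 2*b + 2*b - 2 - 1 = -b^2 + 4*b - 3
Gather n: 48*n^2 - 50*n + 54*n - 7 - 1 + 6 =48*n^2 + 4*n - 2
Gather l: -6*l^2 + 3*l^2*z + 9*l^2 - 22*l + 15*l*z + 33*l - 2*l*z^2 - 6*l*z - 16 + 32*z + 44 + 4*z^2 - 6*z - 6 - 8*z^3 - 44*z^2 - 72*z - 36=l^2*(3*z + 3) + l*(-2*z^2 + 9*z + 11) - 8*z^3 - 40*z^2 - 46*z - 14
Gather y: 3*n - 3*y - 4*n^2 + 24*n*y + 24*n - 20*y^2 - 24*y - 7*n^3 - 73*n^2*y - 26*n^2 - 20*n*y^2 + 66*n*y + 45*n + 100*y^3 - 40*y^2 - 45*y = -7*n^3 - 30*n^2 + 72*n + 100*y^3 + y^2*(-20*n - 60) + y*(-73*n^2 + 90*n - 72)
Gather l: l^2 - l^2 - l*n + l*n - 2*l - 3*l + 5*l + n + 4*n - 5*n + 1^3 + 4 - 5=0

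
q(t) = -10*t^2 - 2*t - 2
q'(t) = -20*t - 2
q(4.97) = -258.95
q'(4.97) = -101.40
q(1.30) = -21.50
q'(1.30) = -28.00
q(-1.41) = -19.06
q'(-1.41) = 26.20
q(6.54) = -442.80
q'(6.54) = -132.80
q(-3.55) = -120.92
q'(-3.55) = 69.00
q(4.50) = -213.50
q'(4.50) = -92.00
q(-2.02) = -38.76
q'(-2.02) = 38.40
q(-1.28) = -15.82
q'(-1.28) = 23.60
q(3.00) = -98.00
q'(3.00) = -62.00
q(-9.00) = -794.00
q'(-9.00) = 178.00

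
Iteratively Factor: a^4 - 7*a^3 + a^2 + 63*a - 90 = (a - 3)*(a^3 - 4*a^2 - 11*a + 30) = (a - 3)*(a - 2)*(a^2 - 2*a - 15) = (a - 5)*(a - 3)*(a - 2)*(a + 3)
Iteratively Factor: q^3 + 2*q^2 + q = (q + 1)*(q^2 + q) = q*(q + 1)*(q + 1)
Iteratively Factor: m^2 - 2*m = (m)*(m - 2)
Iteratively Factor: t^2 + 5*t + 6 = (t + 3)*(t + 2)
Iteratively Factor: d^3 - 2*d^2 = (d - 2)*(d^2) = d*(d - 2)*(d)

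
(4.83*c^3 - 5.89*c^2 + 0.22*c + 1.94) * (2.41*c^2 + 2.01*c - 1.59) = 11.6403*c^5 - 4.4866*c^4 - 18.9884*c^3 + 14.4827*c^2 + 3.5496*c - 3.0846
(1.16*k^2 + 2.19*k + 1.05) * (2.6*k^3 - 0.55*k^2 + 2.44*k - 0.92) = 3.016*k^5 + 5.056*k^4 + 4.3559*k^3 + 3.6989*k^2 + 0.5472*k - 0.966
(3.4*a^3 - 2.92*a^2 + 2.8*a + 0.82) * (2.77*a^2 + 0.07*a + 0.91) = 9.418*a^5 - 7.8504*a^4 + 10.6456*a^3 - 0.1898*a^2 + 2.6054*a + 0.7462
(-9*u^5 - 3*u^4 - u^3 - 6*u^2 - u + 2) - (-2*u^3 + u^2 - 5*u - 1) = -9*u^5 - 3*u^4 + u^3 - 7*u^2 + 4*u + 3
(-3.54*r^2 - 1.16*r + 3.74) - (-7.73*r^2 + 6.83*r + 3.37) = 4.19*r^2 - 7.99*r + 0.37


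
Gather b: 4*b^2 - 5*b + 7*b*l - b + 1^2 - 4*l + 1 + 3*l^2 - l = 4*b^2 + b*(7*l - 6) + 3*l^2 - 5*l + 2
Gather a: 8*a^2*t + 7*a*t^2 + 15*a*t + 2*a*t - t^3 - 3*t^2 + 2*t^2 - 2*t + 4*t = 8*a^2*t + a*(7*t^2 + 17*t) - t^3 - t^2 + 2*t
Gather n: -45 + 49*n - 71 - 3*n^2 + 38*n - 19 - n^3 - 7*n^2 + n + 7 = -n^3 - 10*n^2 + 88*n - 128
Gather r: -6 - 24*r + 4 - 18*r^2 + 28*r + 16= -18*r^2 + 4*r + 14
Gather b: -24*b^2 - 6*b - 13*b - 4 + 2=-24*b^2 - 19*b - 2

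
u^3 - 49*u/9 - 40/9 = (u - 8/3)*(u + 1)*(u + 5/3)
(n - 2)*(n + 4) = n^2 + 2*n - 8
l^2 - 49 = (l - 7)*(l + 7)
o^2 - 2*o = o*(o - 2)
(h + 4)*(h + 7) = h^2 + 11*h + 28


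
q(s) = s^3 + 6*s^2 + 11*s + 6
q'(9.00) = 362.00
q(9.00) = 1320.00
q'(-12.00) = 299.00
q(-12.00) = -990.00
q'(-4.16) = 13.00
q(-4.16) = -7.92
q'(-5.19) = 29.53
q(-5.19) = -29.27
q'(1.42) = 34.09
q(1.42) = 36.58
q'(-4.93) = 24.75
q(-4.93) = -22.22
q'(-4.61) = 19.44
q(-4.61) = -15.17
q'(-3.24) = 3.61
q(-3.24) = -0.67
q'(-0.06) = 10.29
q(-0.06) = 5.36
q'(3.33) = 84.23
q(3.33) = 146.09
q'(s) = 3*s^2 + 12*s + 11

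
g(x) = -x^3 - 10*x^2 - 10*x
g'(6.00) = -238.00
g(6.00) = -636.00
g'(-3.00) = 23.00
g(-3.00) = -33.00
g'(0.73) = -26.20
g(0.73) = -13.02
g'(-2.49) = 21.20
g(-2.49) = -21.66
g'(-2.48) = 21.15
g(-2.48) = -21.45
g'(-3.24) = 23.31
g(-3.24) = -38.56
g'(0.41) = -18.70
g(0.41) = -5.85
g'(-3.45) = 23.29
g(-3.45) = -43.46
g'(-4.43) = 19.73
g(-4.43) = -65.01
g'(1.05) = -34.31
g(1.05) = -22.68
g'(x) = -3*x^2 - 20*x - 10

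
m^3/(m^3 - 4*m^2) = m/(m - 4)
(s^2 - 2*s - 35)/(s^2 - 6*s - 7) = (s + 5)/(s + 1)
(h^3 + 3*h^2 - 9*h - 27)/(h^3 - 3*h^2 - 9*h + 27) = (h + 3)/(h - 3)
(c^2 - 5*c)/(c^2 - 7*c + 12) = c*(c - 5)/(c^2 - 7*c + 12)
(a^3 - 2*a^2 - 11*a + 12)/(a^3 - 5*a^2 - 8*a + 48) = (a - 1)/(a - 4)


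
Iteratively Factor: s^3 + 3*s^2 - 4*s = (s + 4)*(s^2 - s) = s*(s + 4)*(s - 1)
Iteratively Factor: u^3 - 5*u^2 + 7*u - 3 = (u - 3)*(u^2 - 2*u + 1) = (u - 3)*(u - 1)*(u - 1)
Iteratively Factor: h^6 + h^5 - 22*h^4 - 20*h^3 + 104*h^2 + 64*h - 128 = (h + 4)*(h^5 - 3*h^4 - 10*h^3 + 20*h^2 + 24*h - 32) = (h - 1)*(h + 4)*(h^4 - 2*h^3 - 12*h^2 + 8*h + 32) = (h - 2)*(h - 1)*(h + 4)*(h^3 - 12*h - 16) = (h - 2)*(h - 1)*(h + 2)*(h + 4)*(h^2 - 2*h - 8) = (h - 2)*(h - 1)*(h + 2)^2*(h + 4)*(h - 4)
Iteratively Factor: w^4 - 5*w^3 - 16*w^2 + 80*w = (w)*(w^3 - 5*w^2 - 16*w + 80) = w*(w + 4)*(w^2 - 9*w + 20) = w*(w - 5)*(w + 4)*(w - 4)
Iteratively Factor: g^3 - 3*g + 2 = (g + 2)*(g^2 - 2*g + 1) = (g - 1)*(g + 2)*(g - 1)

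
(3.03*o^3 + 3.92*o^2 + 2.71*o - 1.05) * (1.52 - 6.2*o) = -18.786*o^4 - 19.6984*o^3 - 10.8436*o^2 + 10.6292*o - 1.596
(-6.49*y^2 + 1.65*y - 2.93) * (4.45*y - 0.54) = -28.8805*y^3 + 10.8471*y^2 - 13.9295*y + 1.5822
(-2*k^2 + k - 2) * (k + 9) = -2*k^3 - 17*k^2 + 7*k - 18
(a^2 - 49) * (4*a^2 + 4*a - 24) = 4*a^4 + 4*a^3 - 220*a^2 - 196*a + 1176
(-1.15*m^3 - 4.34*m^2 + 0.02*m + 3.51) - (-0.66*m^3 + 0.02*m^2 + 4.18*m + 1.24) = -0.49*m^3 - 4.36*m^2 - 4.16*m + 2.27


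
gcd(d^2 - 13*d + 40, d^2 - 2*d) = 1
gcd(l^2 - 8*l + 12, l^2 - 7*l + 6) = l - 6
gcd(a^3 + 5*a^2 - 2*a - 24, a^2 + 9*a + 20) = a + 4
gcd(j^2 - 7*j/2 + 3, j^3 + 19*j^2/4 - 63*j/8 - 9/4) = j - 3/2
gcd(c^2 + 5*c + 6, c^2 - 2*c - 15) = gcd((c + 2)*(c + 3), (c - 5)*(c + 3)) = c + 3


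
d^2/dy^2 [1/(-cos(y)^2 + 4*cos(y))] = ((1 - cos(2*y))^2 + 15*cos(y) + 9*cos(2*y) - 3*cos(3*y) - 27)/((cos(y) - 4)^3*cos(y)^3)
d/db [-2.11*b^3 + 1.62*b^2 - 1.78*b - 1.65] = -6.33*b^2 + 3.24*b - 1.78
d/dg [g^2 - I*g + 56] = 2*g - I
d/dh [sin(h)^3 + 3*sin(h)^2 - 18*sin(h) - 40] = 3*(sin(h)^2 + 2*sin(h) - 6)*cos(h)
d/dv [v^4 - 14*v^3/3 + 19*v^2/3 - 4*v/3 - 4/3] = 4*v^3 - 14*v^2 + 38*v/3 - 4/3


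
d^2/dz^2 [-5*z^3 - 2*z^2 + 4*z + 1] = -30*z - 4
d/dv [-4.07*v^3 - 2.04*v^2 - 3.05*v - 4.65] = -12.21*v^2 - 4.08*v - 3.05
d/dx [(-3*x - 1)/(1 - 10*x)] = -13/(10*x - 1)^2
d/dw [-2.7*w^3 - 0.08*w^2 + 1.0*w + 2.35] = -8.1*w^2 - 0.16*w + 1.0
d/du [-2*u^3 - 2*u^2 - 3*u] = -6*u^2 - 4*u - 3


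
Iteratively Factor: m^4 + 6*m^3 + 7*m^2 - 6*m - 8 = (m + 2)*(m^3 + 4*m^2 - m - 4) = (m + 1)*(m + 2)*(m^2 + 3*m - 4) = (m - 1)*(m + 1)*(m + 2)*(m + 4)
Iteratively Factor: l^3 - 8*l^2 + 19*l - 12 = (l - 4)*(l^2 - 4*l + 3) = (l - 4)*(l - 3)*(l - 1)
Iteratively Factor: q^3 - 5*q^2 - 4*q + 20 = (q + 2)*(q^2 - 7*q + 10) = (q - 5)*(q + 2)*(q - 2)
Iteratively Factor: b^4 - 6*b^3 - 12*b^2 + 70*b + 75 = (b + 3)*(b^3 - 9*b^2 + 15*b + 25) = (b - 5)*(b + 3)*(b^2 - 4*b - 5) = (b - 5)*(b + 1)*(b + 3)*(b - 5)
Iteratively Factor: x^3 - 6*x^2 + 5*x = (x - 5)*(x^2 - x) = (x - 5)*(x - 1)*(x)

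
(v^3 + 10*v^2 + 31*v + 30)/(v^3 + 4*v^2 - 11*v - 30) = (v + 3)/(v - 3)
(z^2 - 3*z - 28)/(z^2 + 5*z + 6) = (z^2 - 3*z - 28)/(z^2 + 5*z + 6)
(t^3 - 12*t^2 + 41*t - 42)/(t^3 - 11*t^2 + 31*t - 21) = (t - 2)/(t - 1)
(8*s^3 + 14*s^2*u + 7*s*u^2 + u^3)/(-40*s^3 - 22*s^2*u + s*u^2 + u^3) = (-s - u)/(5*s - u)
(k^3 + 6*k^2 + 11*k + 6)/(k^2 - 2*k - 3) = (k^2 + 5*k + 6)/(k - 3)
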